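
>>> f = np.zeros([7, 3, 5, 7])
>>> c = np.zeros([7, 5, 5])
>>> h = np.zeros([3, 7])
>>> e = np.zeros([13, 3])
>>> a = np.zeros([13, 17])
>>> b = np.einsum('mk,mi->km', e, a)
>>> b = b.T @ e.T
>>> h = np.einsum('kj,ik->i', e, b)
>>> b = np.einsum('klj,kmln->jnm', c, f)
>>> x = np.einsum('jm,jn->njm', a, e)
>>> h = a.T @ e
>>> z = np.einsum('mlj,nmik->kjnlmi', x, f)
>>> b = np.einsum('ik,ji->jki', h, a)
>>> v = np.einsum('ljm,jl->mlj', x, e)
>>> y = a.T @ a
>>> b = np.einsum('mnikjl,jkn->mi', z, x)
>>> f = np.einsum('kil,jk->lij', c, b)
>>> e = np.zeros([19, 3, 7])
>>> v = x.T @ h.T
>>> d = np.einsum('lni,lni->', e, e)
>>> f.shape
(5, 5, 7)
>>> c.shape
(7, 5, 5)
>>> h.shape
(17, 3)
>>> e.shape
(19, 3, 7)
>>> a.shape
(13, 17)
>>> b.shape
(7, 7)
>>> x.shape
(3, 13, 17)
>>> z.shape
(7, 17, 7, 13, 3, 5)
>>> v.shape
(17, 13, 17)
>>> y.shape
(17, 17)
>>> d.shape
()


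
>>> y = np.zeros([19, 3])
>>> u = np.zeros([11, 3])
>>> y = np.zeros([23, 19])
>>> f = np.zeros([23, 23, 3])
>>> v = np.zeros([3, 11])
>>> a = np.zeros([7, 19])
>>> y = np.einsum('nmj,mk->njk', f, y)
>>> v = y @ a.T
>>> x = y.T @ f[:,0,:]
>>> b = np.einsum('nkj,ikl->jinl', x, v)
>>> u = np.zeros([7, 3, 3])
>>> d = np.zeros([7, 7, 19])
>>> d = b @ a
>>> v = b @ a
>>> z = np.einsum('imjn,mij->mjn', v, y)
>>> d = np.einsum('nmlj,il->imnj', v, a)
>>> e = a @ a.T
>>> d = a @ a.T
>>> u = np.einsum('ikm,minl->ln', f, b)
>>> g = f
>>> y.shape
(23, 3, 19)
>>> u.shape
(7, 19)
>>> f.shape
(23, 23, 3)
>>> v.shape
(3, 23, 19, 19)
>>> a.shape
(7, 19)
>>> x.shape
(19, 3, 3)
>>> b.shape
(3, 23, 19, 7)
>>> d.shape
(7, 7)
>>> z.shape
(23, 19, 19)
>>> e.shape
(7, 7)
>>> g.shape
(23, 23, 3)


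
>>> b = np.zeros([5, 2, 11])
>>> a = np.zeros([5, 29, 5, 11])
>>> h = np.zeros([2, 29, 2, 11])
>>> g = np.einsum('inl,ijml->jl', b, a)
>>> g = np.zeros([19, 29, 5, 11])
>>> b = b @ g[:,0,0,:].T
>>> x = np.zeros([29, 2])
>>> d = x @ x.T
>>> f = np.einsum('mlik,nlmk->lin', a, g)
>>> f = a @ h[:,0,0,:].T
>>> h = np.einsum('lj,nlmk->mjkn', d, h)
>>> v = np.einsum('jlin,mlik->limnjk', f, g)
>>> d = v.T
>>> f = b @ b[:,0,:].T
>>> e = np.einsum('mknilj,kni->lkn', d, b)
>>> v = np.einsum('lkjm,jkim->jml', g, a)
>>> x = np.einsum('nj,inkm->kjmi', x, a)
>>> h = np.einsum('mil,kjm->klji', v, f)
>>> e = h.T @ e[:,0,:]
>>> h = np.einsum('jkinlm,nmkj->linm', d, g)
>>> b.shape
(5, 2, 19)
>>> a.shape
(5, 29, 5, 11)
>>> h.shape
(5, 2, 19, 29)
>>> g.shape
(19, 29, 5, 11)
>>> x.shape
(5, 2, 11, 5)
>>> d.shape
(11, 5, 2, 19, 5, 29)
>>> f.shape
(5, 2, 5)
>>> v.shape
(5, 11, 19)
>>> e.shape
(11, 2, 19, 2)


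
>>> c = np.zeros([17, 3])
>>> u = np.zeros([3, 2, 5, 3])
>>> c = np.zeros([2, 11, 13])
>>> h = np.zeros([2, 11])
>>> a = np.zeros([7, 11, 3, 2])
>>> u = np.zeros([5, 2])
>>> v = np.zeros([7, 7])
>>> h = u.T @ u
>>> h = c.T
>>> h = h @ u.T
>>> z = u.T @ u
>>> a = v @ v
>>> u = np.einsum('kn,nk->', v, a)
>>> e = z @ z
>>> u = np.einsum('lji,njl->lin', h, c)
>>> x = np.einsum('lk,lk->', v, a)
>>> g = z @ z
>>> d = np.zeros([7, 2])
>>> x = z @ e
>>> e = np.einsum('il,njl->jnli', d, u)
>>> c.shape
(2, 11, 13)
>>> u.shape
(13, 5, 2)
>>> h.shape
(13, 11, 5)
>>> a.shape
(7, 7)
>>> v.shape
(7, 7)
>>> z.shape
(2, 2)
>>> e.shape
(5, 13, 2, 7)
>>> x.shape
(2, 2)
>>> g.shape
(2, 2)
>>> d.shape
(7, 2)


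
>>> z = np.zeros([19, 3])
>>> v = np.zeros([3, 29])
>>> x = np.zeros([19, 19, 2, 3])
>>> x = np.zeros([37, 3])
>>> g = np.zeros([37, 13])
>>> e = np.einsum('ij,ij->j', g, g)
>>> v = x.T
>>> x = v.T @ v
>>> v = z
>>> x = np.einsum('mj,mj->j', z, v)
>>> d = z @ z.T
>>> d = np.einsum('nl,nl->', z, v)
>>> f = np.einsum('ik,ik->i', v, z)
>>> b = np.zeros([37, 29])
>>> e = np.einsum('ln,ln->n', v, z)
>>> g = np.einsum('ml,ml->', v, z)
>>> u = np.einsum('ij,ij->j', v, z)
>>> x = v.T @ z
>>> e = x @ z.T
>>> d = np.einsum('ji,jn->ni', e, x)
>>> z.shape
(19, 3)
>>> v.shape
(19, 3)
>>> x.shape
(3, 3)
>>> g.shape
()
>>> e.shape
(3, 19)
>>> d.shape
(3, 19)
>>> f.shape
(19,)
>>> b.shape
(37, 29)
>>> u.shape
(3,)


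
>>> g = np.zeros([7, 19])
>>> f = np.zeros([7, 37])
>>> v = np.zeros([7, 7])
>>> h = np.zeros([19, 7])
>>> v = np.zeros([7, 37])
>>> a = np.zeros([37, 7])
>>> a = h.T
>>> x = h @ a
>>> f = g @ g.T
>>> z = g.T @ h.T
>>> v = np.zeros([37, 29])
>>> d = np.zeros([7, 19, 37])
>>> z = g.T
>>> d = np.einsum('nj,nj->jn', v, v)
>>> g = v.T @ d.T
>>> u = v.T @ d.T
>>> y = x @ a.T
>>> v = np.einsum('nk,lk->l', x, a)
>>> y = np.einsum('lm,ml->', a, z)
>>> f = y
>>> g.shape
(29, 29)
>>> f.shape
()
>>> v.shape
(7,)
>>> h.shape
(19, 7)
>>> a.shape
(7, 19)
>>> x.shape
(19, 19)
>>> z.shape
(19, 7)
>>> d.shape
(29, 37)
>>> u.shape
(29, 29)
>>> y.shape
()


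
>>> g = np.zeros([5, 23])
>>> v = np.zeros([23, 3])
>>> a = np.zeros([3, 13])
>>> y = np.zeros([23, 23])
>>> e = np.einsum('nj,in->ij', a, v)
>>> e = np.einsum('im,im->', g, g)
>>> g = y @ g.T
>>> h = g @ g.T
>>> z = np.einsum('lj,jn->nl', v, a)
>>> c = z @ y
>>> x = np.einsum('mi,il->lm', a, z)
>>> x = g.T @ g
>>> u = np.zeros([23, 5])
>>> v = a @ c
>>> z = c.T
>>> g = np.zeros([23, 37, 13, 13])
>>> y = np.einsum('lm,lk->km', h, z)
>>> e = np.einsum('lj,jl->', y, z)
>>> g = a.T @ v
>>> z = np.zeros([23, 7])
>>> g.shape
(13, 23)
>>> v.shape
(3, 23)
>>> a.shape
(3, 13)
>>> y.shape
(13, 23)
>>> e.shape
()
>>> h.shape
(23, 23)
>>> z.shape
(23, 7)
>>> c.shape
(13, 23)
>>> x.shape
(5, 5)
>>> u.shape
(23, 5)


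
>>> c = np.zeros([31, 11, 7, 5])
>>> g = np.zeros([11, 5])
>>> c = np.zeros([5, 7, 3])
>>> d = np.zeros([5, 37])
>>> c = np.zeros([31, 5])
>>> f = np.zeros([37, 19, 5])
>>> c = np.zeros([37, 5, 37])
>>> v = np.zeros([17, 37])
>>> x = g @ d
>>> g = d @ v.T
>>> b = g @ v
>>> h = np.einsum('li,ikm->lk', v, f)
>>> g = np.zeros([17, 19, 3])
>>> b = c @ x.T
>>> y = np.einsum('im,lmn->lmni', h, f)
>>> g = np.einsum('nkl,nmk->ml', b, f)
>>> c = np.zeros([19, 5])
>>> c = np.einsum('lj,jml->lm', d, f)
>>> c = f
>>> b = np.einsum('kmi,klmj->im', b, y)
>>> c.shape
(37, 19, 5)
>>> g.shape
(19, 11)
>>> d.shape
(5, 37)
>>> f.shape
(37, 19, 5)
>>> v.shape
(17, 37)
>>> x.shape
(11, 37)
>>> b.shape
(11, 5)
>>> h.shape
(17, 19)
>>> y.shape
(37, 19, 5, 17)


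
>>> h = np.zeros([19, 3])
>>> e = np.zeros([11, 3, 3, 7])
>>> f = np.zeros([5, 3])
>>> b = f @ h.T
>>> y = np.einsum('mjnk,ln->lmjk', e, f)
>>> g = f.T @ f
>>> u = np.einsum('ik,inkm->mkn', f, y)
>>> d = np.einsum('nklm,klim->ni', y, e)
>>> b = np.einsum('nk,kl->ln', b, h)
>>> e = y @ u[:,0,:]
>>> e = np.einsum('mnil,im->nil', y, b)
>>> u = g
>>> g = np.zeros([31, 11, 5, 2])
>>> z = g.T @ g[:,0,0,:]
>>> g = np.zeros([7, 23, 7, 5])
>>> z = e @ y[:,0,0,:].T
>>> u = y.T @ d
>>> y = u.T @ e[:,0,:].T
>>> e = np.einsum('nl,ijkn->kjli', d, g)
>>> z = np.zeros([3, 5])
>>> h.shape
(19, 3)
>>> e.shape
(7, 23, 3, 7)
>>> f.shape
(5, 3)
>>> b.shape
(3, 5)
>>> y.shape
(3, 11, 3, 11)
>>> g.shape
(7, 23, 7, 5)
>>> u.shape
(7, 3, 11, 3)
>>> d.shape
(5, 3)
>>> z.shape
(3, 5)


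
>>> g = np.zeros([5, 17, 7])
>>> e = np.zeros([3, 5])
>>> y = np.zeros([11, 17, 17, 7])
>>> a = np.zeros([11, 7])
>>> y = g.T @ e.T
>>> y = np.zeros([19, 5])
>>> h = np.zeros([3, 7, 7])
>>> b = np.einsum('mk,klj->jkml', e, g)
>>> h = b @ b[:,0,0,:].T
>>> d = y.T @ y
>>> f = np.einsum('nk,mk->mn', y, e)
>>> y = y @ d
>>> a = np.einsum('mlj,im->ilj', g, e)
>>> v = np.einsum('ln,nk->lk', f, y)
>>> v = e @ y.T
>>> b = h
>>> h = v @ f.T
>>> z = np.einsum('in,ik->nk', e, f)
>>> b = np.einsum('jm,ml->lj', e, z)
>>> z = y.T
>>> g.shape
(5, 17, 7)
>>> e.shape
(3, 5)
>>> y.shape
(19, 5)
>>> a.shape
(3, 17, 7)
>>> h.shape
(3, 3)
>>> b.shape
(19, 3)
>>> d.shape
(5, 5)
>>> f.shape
(3, 19)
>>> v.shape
(3, 19)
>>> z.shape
(5, 19)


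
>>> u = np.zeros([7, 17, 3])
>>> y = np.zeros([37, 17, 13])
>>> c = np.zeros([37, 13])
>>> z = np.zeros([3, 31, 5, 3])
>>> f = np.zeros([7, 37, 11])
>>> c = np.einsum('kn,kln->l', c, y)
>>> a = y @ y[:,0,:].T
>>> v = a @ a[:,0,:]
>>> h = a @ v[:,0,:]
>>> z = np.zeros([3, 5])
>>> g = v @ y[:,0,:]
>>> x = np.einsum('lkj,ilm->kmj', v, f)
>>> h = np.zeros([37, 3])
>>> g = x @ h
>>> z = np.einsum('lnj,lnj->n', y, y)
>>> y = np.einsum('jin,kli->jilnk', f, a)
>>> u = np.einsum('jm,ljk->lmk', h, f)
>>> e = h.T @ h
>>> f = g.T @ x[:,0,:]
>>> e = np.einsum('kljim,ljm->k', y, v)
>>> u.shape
(7, 3, 11)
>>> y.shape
(7, 37, 17, 11, 37)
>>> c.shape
(17,)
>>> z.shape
(17,)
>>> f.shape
(3, 11, 37)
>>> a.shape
(37, 17, 37)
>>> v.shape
(37, 17, 37)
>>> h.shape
(37, 3)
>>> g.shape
(17, 11, 3)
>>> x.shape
(17, 11, 37)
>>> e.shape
(7,)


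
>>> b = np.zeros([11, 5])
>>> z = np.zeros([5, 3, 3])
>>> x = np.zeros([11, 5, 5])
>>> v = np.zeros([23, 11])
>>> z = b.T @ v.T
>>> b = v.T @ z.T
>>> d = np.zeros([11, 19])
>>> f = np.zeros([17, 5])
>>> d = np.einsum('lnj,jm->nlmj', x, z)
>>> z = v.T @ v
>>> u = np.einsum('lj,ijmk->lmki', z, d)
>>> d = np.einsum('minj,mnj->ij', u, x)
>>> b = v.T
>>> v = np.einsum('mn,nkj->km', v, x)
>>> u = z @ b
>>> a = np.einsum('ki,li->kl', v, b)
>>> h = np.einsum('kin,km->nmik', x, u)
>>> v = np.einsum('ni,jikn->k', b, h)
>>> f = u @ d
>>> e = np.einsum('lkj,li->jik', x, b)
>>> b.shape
(11, 23)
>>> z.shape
(11, 11)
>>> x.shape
(11, 5, 5)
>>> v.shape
(5,)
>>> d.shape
(23, 5)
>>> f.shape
(11, 5)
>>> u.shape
(11, 23)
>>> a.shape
(5, 11)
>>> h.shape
(5, 23, 5, 11)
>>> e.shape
(5, 23, 5)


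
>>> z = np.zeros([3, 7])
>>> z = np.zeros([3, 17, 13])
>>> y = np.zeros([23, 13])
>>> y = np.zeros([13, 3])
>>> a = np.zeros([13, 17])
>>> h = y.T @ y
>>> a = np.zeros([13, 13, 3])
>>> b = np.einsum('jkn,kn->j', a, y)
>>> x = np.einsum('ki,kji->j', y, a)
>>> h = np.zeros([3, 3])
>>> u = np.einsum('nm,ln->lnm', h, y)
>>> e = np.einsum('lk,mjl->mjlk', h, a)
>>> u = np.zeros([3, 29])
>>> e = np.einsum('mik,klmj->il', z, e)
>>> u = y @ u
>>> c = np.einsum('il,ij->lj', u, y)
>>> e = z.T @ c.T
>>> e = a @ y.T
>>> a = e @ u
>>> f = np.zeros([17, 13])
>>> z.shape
(3, 17, 13)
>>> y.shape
(13, 3)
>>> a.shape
(13, 13, 29)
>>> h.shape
(3, 3)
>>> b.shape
(13,)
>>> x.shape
(13,)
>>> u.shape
(13, 29)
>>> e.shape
(13, 13, 13)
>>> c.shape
(29, 3)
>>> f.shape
(17, 13)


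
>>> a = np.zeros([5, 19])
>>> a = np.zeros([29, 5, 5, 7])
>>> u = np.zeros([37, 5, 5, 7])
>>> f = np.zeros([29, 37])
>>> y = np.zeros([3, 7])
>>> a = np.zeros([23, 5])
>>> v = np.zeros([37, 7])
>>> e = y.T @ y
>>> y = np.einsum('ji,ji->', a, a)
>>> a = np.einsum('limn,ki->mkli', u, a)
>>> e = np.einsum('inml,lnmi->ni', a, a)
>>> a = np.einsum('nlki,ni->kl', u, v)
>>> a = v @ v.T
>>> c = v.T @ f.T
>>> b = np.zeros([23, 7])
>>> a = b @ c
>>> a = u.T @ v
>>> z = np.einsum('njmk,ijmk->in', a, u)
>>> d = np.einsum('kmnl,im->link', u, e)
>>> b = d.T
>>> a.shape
(7, 5, 5, 7)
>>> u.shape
(37, 5, 5, 7)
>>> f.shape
(29, 37)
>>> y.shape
()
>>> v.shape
(37, 7)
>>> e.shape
(23, 5)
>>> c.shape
(7, 29)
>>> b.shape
(37, 5, 23, 7)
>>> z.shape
(37, 7)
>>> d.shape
(7, 23, 5, 37)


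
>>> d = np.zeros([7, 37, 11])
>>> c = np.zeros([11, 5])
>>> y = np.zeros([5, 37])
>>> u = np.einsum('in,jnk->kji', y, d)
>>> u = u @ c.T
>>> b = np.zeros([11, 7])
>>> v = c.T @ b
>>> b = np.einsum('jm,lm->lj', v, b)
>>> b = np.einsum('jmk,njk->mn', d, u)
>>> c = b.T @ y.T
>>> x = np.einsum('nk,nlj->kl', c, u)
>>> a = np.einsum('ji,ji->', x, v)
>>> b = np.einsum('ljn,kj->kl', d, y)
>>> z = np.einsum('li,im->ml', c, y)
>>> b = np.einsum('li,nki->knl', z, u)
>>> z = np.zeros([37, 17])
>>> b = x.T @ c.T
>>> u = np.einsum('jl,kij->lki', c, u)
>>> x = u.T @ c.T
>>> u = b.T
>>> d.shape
(7, 37, 11)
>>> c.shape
(11, 5)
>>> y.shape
(5, 37)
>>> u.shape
(11, 7)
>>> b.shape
(7, 11)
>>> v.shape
(5, 7)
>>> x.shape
(7, 11, 11)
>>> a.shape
()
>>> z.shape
(37, 17)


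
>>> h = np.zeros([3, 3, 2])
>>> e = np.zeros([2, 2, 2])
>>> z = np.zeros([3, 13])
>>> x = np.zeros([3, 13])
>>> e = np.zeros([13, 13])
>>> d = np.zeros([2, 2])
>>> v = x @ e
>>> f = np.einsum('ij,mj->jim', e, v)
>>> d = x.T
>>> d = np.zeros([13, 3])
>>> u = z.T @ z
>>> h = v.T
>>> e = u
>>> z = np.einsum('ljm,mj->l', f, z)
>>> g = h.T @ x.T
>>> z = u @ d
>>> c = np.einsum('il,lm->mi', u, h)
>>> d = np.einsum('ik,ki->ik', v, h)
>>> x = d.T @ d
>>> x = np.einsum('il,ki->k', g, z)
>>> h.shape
(13, 3)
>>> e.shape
(13, 13)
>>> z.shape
(13, 3)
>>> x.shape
(13,)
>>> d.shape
(3, 13)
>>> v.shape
(3, 13)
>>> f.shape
(13, 13, 3)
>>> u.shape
(13, 13)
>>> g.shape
(3, 3)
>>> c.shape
(3, 13)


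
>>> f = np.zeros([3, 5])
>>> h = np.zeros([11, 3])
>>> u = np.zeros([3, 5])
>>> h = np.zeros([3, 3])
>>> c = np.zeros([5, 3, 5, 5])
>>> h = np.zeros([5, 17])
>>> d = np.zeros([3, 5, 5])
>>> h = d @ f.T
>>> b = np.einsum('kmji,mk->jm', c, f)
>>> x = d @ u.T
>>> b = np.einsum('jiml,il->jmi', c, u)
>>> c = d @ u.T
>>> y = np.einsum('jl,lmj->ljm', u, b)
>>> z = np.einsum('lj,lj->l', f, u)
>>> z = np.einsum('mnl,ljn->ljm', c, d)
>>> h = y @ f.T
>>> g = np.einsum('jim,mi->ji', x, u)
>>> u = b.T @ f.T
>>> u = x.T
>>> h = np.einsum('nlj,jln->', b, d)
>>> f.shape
(3, 5)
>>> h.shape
()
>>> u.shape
(3, 5, 3)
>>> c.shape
(3, 5, 3)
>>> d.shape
(3, 5, 5)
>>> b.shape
(5, 5, 3)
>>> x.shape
(3, 5, 3)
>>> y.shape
(5, 3, 5)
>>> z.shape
(3, 5, 3)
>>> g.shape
(3, 5)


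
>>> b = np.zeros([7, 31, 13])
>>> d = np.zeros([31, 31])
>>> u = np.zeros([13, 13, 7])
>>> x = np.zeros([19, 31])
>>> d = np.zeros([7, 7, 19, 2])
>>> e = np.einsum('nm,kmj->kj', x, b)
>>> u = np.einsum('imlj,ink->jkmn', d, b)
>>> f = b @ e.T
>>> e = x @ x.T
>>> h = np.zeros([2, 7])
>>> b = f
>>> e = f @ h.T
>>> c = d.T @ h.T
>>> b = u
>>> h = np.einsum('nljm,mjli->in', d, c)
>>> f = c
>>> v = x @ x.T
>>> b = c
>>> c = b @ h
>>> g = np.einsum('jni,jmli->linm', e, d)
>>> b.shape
(2, 19, 7, 2)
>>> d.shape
(7, 7, 19, 2)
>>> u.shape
(2, 13, 7, 31)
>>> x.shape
(19, 31)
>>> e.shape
(7, 31, 2)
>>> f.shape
(2, 19, 7, 2)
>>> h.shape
(2, 7)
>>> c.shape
(2, 19, 7, 7)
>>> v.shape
(19, 19)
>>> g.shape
(19, 2, 31, 7)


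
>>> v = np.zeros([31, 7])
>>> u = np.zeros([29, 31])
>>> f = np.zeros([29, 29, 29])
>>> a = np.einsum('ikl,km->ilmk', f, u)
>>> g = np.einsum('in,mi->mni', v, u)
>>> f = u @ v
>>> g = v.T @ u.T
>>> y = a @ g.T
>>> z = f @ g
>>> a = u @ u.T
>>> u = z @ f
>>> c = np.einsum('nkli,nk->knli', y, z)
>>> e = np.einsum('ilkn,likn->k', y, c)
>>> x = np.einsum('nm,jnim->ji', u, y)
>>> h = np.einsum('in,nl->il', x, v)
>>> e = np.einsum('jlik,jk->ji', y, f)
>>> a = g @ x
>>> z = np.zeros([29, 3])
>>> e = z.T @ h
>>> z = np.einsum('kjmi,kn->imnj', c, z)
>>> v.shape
(31, 7)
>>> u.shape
(29, 7)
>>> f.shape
(29, 7)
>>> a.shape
(7, 31)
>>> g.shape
(7, 29)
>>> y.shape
(29, 29, 31, 7)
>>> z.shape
(7, 31, 3, 29)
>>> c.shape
(29, 29, 31, 7)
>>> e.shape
(3, 7)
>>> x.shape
(29, 31)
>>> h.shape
(29, 7)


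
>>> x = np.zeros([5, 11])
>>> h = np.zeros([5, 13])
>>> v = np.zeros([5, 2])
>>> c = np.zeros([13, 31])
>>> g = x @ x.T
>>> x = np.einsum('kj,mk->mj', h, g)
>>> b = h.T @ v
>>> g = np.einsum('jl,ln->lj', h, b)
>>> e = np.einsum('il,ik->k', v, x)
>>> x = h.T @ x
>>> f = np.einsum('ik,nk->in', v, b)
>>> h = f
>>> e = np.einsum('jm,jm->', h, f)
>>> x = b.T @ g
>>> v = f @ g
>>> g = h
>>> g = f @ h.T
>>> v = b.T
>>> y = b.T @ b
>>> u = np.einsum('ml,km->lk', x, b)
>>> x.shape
(2, 5)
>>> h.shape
(5, 13)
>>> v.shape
(2, 13)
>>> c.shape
(13, 31)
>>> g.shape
(5, 5)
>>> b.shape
(13, 2)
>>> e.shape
()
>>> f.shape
(5, 13)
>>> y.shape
(2, 2)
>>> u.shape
(5, 13)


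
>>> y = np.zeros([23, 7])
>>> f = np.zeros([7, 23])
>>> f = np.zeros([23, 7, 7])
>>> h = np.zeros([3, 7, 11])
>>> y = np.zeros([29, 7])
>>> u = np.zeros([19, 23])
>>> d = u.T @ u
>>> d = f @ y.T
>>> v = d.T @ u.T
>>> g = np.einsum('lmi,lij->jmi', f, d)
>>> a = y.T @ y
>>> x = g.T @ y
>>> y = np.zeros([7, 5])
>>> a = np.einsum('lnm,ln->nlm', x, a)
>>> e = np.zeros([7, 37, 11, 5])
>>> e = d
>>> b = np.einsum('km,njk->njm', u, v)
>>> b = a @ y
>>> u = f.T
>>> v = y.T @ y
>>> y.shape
(7, 5)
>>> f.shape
(23, 7, 7)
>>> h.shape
(3, 7, 11)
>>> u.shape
(7, 7, 23)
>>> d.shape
(23, 7, 29)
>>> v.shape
(5, 5)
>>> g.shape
(29, 7, 7)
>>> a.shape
(7, 7, 7)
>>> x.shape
(7, 7, 7)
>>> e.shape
(23, 7, 29)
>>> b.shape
(7, 7, 5)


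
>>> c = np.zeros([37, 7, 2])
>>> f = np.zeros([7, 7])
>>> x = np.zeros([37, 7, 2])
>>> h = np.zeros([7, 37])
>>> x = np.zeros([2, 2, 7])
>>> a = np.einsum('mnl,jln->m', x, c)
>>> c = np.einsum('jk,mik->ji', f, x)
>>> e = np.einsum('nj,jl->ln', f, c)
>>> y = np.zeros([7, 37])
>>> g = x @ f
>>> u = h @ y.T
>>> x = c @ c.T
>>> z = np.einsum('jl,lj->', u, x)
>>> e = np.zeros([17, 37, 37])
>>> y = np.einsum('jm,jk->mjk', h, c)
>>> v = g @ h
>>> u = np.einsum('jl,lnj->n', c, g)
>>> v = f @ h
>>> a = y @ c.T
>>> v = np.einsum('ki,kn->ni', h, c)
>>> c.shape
(7, 2)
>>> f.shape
(7, 7)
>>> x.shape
(7, 7)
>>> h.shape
(7, 37)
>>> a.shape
(37, 7, 7)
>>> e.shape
(17, 37, 37)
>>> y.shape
(37, 7, 2)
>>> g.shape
(2, 2, 7)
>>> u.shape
(2,)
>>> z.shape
()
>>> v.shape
(2, 37)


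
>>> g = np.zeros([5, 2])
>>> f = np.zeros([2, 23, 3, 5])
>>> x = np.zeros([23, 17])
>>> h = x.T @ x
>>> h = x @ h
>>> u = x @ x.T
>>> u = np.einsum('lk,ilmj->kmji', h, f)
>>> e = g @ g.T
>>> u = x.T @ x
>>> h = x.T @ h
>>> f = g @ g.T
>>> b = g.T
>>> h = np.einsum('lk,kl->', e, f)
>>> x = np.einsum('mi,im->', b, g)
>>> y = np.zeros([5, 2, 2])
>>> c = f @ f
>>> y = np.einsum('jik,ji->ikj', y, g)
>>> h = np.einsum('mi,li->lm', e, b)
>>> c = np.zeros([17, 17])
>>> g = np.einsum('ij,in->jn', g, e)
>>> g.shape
(2, 5)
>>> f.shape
(5, 5)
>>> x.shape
()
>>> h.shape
(2, 5)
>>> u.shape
(17, 17)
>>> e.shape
(5, 5)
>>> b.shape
(2, 5)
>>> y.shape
(2, 2, 5)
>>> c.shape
(17, 17)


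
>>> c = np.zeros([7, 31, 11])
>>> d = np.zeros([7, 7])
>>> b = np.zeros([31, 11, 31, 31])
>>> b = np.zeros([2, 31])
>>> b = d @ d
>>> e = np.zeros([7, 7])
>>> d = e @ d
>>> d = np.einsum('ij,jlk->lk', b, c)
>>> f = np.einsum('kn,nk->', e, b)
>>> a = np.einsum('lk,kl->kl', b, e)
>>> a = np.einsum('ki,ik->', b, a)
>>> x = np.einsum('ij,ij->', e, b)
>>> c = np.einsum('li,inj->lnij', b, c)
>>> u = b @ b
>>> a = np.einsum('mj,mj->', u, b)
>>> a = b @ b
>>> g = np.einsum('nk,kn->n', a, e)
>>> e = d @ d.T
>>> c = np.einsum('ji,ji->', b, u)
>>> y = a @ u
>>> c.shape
()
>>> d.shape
(31, 11)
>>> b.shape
(7, 7)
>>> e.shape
(31, 31)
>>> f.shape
()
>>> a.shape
(7, 7)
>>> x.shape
()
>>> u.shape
(7, 7)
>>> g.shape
(7,)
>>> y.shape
(7, 7)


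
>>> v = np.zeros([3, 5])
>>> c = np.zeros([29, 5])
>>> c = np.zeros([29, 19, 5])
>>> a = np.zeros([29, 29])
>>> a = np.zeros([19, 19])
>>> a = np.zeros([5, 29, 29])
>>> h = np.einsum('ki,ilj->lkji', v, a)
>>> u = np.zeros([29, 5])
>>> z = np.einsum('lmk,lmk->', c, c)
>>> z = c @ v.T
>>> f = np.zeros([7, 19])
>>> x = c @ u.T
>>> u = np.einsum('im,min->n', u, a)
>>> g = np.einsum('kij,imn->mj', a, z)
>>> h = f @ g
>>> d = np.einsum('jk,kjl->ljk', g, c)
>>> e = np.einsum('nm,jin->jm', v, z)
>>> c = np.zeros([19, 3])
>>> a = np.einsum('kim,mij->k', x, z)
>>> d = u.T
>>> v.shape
(3, 5)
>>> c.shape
(19, 3)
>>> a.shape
(29,)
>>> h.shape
(7, 29)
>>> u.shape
(29,)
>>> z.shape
(29, 19, 3)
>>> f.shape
(7, 19)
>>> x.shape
(29, 19, 29)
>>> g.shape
(19, 29)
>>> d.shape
(29,)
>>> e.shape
(29, 5)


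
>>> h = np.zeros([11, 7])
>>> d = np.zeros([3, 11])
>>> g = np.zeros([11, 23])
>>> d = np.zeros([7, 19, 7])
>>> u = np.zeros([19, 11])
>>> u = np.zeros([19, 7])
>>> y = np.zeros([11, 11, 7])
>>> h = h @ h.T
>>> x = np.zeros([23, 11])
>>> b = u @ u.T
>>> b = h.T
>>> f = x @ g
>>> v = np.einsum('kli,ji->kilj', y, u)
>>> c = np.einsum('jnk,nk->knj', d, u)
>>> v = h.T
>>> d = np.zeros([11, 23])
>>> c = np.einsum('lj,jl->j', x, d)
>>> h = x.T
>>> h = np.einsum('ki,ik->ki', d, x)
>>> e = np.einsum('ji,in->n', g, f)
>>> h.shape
(11, 23)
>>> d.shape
(11, 23)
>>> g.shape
(11, 23)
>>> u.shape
(19, 7)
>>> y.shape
(11, 11, 7)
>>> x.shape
(23, 11)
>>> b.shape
(11, 11)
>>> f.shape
(23, 23)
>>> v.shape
(11, 11)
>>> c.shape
(11,)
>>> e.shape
(23,)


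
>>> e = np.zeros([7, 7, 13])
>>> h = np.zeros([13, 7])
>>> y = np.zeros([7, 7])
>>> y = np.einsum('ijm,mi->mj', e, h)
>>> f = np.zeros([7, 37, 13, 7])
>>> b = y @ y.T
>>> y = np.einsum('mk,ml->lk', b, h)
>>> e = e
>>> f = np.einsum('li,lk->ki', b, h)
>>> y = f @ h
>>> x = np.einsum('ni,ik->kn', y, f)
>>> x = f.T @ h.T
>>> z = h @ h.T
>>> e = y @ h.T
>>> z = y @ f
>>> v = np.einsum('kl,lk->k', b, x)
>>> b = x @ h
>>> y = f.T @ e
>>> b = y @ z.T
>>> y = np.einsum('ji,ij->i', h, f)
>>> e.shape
(7, 13)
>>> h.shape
(13, 7)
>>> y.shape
(7,)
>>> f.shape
(7, 13)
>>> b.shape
(13, 7)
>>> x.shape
(13, 13)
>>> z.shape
(7, 13)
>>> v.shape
(13,)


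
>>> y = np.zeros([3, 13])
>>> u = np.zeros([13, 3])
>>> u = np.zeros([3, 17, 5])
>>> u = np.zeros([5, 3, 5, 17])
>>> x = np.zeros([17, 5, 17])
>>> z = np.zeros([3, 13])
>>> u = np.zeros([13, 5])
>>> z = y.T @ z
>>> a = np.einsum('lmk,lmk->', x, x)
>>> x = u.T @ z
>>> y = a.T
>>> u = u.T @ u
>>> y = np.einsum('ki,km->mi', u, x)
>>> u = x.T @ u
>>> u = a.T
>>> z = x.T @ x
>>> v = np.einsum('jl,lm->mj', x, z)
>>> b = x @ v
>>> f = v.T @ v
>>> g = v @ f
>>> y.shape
(13, 5)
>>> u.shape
()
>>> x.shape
(5, 13)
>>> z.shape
(13, 13)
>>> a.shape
()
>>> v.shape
(13, 5)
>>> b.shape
(5, 5)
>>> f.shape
(5, 5)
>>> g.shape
(13, 5)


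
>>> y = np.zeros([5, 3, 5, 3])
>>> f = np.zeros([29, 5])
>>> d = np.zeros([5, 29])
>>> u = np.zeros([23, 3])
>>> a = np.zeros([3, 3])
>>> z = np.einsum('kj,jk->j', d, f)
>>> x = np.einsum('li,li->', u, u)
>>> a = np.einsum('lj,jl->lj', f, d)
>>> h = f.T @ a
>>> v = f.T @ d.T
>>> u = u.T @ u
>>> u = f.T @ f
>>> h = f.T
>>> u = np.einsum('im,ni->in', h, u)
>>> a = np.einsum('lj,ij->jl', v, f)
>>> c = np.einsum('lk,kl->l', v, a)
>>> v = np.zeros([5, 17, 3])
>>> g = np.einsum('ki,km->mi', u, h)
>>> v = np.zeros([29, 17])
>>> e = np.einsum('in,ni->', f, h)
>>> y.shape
(5, 3, 5, 3)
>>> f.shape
(29, 5)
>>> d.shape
(5, 29)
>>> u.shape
(5, 5)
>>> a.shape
(5, 5)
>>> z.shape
(29,)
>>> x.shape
()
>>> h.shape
(5, 29)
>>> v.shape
(29, 17)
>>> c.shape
(5,)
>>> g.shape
(29, 5)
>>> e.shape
()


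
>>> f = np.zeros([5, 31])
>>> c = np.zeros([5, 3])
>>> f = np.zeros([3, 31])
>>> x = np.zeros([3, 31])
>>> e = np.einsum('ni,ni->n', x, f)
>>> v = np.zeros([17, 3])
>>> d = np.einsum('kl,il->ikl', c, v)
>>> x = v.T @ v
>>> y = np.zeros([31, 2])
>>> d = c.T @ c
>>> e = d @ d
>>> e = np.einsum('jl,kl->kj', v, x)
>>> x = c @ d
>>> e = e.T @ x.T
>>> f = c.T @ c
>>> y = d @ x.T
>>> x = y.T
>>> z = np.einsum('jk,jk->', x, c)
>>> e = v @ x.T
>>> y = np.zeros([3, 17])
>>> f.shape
(3, 3)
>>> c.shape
(5, 3)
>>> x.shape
(5, 3)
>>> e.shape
(17, 5)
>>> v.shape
(17, 3)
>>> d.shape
(3, 3)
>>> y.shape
(3, 17)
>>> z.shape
()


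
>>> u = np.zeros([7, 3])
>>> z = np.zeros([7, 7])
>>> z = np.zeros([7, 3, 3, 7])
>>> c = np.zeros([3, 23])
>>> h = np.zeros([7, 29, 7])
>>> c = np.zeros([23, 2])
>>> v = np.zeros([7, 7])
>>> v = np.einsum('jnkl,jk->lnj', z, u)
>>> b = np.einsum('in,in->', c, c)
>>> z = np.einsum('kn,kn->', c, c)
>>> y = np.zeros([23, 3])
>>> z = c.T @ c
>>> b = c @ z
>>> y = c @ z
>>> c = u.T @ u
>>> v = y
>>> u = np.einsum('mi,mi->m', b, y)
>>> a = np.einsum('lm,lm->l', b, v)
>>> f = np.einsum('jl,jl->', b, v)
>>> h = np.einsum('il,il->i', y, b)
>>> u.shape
(23,)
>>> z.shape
(2, 2)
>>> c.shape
(3, 3)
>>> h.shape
(23,)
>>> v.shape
(23, 2)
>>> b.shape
(23, 2)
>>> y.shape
(23, 2)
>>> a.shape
(23,)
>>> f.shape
()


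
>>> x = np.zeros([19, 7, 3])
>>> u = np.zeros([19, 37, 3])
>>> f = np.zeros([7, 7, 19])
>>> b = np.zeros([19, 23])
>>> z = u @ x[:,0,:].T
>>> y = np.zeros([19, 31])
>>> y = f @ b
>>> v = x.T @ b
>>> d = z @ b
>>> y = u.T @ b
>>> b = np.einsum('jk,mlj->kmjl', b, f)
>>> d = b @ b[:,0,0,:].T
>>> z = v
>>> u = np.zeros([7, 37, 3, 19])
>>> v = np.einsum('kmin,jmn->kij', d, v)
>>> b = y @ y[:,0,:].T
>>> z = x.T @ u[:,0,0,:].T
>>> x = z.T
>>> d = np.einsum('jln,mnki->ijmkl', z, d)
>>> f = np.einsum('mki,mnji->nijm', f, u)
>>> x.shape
(7, 7, 3)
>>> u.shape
(7, 37, 3, 19)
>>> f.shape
(37, 19, 3, 7)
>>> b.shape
(3, 37, 3)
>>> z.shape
(3, 7, 7)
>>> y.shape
(3, 37, 23)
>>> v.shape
(23, 19, 3)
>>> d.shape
(23, 3, 23, 19, 7)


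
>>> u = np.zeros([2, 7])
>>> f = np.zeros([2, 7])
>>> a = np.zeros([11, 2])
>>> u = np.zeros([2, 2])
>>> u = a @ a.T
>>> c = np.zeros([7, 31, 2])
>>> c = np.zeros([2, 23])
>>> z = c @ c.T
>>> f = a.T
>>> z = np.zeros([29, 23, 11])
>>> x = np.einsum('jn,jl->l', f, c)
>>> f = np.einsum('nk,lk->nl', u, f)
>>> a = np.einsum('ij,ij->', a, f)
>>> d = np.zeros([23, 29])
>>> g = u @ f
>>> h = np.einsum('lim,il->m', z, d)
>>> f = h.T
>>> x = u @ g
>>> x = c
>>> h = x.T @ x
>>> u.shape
(11, 11)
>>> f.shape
(11,)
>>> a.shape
()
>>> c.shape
(2, 23)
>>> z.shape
(29, 23, 11)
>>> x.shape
(2, 23)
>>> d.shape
(23, 29)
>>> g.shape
(11, 2)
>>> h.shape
(23, 23)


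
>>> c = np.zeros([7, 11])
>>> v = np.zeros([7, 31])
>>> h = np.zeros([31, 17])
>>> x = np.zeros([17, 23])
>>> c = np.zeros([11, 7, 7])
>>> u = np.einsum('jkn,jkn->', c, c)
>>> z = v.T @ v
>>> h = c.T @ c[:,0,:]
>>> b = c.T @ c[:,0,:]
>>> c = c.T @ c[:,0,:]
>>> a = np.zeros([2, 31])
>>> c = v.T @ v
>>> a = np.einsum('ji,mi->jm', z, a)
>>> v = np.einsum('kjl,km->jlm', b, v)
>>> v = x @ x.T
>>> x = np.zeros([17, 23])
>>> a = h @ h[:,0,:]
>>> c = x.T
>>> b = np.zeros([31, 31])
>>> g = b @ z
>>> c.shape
(23, 17)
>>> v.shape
(17, 17)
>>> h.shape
(7, 7, 7)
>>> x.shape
(17, 23)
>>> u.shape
()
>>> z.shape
(31, 31)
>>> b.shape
(31, 31)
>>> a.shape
(7, 7, 7)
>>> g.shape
(31, 31)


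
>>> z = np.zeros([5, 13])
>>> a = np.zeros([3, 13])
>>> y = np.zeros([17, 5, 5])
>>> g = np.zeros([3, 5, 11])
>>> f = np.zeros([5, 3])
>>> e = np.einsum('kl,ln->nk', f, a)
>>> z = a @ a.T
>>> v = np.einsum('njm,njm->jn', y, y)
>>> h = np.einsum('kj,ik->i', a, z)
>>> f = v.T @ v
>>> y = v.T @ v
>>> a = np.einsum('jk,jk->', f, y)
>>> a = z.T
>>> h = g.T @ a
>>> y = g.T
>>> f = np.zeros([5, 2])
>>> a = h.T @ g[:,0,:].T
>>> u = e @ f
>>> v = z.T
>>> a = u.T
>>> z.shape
(3, 3)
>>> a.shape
(2, 13)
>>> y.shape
(11, 5, 3)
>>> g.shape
(3, 5, 11)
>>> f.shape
(5, 2)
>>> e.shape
(13, 5)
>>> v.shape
(3, 3)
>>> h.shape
(11, 5, 3)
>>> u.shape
(13, 2)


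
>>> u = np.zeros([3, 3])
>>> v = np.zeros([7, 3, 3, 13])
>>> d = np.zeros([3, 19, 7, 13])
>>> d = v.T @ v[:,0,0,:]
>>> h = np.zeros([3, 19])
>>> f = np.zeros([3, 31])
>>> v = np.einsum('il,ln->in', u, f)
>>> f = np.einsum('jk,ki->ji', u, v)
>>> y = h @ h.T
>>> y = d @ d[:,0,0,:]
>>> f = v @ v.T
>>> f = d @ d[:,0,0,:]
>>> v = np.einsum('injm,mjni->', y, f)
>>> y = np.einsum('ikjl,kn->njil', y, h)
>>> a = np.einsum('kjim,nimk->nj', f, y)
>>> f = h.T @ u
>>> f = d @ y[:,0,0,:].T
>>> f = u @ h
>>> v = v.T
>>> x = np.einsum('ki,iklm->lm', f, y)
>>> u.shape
(3, 3)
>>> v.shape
()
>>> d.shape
(13, 3, 3, 13)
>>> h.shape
(3, 19)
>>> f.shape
(3, 19)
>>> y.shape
(19, 3, 13, 13)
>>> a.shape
(19, 3)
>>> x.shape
(13, 13)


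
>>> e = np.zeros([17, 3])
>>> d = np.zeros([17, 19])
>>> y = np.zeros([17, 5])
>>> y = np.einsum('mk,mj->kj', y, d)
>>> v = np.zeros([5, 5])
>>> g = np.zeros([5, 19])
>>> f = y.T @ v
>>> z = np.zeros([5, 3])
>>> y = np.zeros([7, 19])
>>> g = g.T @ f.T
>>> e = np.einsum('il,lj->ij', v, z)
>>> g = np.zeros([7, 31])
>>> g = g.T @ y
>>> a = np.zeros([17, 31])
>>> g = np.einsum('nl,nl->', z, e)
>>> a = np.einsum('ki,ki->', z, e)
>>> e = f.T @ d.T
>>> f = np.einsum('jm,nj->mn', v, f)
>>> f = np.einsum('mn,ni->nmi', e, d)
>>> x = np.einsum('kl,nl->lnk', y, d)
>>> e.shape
(5, 17)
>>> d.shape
(17, 19)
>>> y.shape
(7, 19)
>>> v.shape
(5, 5)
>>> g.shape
()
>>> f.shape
(17, 5, 19)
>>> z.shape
(5, 3)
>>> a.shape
()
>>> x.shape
(19, 17, 7)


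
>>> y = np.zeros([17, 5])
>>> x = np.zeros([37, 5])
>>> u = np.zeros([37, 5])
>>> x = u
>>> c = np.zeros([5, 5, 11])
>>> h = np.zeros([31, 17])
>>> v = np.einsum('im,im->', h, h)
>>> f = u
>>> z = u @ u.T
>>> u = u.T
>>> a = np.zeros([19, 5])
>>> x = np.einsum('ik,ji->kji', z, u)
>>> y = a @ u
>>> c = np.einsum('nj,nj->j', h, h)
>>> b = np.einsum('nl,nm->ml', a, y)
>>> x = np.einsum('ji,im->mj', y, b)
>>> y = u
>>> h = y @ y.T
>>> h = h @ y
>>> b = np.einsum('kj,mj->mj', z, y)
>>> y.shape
(5, 37)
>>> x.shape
(5, 19)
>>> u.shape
(5, 37)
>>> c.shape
(17,)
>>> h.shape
(5, 37)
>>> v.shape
()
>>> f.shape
(37, 5)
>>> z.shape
(37, 37)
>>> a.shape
(19, 5)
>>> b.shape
(5, 37)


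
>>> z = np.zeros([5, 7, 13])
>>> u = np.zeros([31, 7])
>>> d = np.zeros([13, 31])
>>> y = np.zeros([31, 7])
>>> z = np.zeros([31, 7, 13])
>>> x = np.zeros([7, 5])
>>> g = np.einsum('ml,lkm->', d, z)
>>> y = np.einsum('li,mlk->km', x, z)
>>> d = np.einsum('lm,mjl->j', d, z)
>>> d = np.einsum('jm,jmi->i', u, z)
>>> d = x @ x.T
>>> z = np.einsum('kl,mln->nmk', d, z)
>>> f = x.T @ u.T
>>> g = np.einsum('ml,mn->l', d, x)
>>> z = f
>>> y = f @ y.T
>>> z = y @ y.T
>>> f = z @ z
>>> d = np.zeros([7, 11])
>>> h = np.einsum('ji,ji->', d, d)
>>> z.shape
(5, 5)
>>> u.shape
(31, 7)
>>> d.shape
(7, 11)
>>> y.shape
(5, 13)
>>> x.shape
(7, 5)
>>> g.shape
(7,)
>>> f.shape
(5, 5)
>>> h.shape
()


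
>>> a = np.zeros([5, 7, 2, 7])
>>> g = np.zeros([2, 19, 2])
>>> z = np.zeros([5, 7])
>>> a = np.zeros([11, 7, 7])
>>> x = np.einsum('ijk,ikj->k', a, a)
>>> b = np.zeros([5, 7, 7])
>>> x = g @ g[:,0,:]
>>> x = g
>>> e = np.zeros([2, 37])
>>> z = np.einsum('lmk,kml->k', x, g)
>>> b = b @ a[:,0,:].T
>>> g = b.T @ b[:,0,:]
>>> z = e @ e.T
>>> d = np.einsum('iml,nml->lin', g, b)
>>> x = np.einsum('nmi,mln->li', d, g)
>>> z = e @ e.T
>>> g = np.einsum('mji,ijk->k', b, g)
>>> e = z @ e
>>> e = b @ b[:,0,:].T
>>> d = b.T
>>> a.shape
(11, 7, 7)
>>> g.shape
(11,)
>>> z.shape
(2, 2)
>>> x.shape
(7, 5)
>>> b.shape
(5, 7, 11)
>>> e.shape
(5, 7, 5)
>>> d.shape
(11, 7, 5)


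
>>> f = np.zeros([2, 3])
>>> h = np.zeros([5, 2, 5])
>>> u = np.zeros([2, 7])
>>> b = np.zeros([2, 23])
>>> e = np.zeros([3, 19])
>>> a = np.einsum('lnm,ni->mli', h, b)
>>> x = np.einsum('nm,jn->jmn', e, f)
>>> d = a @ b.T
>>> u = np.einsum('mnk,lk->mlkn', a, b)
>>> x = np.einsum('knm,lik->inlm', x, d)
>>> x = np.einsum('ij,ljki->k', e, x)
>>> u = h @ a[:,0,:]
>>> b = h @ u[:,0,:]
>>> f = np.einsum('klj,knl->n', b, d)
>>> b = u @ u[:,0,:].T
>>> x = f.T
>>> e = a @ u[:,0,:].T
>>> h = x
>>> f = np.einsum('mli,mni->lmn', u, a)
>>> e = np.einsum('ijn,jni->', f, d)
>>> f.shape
(2, 5, 5)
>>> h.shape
(5,)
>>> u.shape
(5, 2, 23)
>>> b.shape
(5, 2, 5)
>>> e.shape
()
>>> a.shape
(5, 5, 23)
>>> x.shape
(5,)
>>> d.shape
(5, 5, 2)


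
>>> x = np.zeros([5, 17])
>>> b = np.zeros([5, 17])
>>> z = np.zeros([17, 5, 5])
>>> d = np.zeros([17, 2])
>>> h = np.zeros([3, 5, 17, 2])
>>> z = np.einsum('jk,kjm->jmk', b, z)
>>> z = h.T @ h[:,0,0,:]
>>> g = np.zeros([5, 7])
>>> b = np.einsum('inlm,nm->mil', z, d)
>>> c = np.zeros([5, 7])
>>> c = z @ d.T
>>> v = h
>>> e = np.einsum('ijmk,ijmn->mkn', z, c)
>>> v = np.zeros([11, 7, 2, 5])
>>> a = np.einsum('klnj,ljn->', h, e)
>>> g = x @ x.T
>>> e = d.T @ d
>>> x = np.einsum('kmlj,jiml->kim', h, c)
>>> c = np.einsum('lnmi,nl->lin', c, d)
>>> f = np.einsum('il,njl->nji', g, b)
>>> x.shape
(3, 17, 5)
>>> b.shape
(2, 2, 5)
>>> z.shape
(2, 17, 5, 2)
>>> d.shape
(17, 2)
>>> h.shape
(3, 5, 17, 2)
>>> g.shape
(5, 5)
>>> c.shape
(2, 17, 17)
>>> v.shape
(11, 7, 2, 5)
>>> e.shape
(2, 2)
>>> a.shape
()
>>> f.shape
(2, 2, 5)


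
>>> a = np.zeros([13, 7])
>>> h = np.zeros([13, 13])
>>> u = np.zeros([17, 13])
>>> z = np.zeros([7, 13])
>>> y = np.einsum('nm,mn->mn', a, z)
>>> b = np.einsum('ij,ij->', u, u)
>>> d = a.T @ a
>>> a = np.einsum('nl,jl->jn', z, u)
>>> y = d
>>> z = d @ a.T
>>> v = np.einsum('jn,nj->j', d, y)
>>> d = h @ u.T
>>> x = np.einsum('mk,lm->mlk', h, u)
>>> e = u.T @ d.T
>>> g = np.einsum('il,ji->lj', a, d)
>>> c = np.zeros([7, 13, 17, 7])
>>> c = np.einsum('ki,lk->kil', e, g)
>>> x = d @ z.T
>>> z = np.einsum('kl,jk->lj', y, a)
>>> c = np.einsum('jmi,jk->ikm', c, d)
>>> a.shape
(17, 7)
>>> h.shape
(13, 13)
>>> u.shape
(17, 13)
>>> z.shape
(7, 17)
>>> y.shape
(7, 7)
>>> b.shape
()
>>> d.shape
(13, 17)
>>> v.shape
(7,)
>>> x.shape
(13, 7)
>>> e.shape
(13, 13)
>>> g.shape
(7, 13)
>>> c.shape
(7, 17, 13)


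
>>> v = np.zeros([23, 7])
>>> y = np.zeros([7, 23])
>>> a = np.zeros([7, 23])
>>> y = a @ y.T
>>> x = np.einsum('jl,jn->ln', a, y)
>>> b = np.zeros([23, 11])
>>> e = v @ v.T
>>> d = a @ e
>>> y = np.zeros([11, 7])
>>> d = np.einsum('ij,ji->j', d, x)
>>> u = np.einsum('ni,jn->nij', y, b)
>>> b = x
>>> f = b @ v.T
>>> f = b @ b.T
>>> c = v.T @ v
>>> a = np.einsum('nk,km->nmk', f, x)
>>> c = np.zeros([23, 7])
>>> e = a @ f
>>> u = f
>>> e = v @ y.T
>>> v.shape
(23, 7)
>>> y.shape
(11, 7)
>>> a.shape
(23, 7, 23)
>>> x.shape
(23, 7)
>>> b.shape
(23, 7)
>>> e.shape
(23, 11)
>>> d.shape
(23,)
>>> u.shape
(23, 23)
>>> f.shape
(23, 23)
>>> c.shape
(23, 7)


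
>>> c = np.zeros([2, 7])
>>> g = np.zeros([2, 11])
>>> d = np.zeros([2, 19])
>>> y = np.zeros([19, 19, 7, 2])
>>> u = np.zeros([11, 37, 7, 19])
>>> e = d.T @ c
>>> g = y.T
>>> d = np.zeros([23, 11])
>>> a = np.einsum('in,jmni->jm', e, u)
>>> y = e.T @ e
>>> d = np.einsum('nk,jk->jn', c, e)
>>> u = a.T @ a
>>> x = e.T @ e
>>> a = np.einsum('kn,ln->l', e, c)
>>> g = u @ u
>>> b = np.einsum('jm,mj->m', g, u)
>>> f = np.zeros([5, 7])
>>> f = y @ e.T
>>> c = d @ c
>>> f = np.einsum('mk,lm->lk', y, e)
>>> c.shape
(19, 7)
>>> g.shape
(37, 37)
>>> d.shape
(19, 2)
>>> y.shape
(7, 7)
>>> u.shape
(37, 37)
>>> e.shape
(19, 7)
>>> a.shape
(2,)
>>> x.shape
(7, 7)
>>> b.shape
(37,)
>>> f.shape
(19, 7)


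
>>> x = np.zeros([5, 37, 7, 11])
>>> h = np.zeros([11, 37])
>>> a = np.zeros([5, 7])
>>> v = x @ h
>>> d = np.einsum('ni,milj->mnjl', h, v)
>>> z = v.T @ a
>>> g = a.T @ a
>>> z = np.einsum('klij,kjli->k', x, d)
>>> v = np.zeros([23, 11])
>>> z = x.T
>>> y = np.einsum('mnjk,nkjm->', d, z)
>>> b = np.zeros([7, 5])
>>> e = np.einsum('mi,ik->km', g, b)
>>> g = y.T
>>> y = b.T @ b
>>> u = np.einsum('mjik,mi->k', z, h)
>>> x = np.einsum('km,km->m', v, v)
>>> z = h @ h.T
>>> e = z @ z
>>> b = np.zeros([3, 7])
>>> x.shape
(11,)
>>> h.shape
(11, 37)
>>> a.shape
(5, 7)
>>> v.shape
(23, 11)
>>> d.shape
(5, 11, 37, 7)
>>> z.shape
(11, 11)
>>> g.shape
()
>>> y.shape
(5, 5)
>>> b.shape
(3, 7)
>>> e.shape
(11, 11)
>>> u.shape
(5,)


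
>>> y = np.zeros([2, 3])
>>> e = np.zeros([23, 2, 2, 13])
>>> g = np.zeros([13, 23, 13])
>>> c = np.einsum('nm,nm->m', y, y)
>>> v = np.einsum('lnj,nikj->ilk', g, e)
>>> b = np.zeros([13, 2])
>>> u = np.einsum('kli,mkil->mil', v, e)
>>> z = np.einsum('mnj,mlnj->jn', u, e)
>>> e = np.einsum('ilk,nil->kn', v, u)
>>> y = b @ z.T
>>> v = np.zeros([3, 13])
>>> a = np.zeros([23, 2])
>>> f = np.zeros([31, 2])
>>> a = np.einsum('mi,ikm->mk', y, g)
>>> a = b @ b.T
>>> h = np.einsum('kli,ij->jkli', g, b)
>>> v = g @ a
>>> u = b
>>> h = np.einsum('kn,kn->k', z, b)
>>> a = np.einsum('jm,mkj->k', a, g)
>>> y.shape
(13, 13)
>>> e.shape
(2, 23)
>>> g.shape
(13, 23, 13)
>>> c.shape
(3,)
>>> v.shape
(13, 23, 13)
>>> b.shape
(13, 2)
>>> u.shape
(13, 2)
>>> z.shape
(13, 2)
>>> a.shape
(23,)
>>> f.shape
(31, 2)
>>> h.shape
(13,)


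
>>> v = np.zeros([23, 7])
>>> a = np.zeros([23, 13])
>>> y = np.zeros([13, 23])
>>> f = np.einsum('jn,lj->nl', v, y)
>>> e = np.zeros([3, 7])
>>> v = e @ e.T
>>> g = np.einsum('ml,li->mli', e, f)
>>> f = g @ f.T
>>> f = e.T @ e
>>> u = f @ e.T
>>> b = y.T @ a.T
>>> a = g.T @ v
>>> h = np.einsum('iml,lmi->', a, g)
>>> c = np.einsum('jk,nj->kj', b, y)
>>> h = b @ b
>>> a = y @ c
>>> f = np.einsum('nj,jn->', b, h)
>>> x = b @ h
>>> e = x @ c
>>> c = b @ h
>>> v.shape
(3, 3)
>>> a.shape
(13, 23)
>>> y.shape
(13, 23)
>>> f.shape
()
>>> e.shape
(23, 23)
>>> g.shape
(3, 7, 13)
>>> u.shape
(7, 3)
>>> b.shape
(23, 23)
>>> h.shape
(23, 23)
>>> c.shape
(23, 23)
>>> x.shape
(23, 23)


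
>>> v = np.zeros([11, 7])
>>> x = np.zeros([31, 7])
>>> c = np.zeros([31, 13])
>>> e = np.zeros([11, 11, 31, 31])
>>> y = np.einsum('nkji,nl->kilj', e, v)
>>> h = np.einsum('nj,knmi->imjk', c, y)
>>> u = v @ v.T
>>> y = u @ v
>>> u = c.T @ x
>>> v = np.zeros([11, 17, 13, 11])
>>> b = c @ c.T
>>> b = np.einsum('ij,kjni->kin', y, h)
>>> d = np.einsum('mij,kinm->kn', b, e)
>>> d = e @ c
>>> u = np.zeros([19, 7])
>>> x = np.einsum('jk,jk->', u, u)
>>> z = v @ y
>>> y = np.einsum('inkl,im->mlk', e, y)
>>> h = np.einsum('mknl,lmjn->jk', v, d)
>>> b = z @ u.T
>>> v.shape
(11, 17, 13, 11)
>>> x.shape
()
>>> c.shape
(31, 13)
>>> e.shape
(11, 11, 31, 31)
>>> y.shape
(7, 31, 31)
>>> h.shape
(31, 17)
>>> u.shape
(19, 7)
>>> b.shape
(11, 17, 13, 19)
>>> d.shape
(11, 11, 31, 13)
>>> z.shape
(11, 17, 13, 7)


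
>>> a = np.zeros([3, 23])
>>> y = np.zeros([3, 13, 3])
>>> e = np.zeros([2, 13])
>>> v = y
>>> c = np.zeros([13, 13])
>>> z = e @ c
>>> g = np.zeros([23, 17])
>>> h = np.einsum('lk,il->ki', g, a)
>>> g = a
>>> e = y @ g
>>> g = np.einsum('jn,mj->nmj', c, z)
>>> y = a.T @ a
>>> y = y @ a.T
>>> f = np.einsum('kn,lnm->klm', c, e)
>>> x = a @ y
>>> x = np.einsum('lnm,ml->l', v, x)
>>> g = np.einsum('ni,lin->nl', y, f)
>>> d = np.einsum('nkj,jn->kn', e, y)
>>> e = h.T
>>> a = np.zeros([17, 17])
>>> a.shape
(17, 17)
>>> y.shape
(23, 3)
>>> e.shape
(3, 17)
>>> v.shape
(3, 13, 3)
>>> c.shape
(13, 13)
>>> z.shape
(2, 13)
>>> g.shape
(23, 13)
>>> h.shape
(17, 3)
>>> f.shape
(13, 3, 23)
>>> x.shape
(3,)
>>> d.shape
(13, 3)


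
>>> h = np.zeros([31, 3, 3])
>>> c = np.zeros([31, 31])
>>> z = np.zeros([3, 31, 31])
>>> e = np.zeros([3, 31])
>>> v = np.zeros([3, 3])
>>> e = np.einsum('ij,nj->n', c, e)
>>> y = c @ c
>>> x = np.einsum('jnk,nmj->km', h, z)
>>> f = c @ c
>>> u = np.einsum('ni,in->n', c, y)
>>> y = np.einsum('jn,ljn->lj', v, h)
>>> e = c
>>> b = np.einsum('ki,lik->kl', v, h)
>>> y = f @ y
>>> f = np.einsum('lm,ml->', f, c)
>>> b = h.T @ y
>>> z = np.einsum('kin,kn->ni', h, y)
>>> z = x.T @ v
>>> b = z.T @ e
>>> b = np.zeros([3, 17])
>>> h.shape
(31, 3, 3)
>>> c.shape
(31, 31)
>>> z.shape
(31, 3)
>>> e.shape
(31, 31)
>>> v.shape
(3, 3)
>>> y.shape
(31, 3)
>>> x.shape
(3, 31)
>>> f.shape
()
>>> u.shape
(31,)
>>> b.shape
(3, 17)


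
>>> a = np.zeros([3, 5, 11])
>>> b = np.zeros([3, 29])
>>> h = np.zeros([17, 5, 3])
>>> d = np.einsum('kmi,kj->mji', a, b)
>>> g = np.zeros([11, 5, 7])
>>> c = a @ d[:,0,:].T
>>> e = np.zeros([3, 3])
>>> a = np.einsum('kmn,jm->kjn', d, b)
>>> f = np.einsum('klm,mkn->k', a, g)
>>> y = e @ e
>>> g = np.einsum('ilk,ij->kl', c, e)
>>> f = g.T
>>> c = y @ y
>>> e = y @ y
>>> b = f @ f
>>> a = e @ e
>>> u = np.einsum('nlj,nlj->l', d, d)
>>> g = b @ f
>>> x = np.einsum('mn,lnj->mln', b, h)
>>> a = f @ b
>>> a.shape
(5, 5)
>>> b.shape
(5, 5)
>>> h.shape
(17, 5, 3)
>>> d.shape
(5, 29, 11)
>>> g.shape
(5, 5)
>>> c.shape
(3, 3)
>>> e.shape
(3, 3)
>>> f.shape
(5, 5)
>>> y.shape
(3, 3)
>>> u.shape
(29,)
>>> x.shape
(5, 17, 5)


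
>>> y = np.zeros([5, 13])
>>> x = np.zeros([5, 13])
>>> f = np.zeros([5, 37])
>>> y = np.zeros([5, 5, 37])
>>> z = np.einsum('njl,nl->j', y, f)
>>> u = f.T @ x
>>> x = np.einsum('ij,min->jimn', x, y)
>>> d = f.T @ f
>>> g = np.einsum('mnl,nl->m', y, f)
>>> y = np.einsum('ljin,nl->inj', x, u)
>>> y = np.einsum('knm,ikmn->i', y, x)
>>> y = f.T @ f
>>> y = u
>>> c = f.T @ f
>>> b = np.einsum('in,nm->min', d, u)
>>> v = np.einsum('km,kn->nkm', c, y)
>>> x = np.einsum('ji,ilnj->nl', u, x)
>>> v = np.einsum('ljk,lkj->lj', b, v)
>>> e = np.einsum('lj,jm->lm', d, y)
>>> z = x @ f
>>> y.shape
(37, 13)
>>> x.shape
(5, 5)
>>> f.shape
(5, 37)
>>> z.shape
(5, 37)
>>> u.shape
(37, 13)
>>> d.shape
(37, 37)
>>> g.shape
(5,)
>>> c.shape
(37, 37)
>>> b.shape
(13, 37, 37)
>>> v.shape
(13, 37)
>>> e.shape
(37, 13)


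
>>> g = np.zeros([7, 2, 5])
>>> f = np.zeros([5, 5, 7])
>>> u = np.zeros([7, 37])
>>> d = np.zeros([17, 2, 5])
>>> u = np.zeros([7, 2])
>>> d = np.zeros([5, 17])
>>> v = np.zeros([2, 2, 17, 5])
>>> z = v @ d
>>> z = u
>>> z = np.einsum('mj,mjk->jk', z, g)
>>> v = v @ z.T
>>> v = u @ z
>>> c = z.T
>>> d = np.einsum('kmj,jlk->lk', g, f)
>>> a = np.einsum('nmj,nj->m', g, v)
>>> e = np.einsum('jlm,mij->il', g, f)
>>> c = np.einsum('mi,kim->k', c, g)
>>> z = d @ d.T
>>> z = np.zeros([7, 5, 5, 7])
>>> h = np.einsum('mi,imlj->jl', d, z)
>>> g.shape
(7, 2, 5)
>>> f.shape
(5, 5, 7)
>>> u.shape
(7, 2)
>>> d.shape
(5, 7)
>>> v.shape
(7, 5)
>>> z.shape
(7, 5, 5, 7)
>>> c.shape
(7,)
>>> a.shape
(2,)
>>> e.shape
(5, 2)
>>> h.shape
(7, 5)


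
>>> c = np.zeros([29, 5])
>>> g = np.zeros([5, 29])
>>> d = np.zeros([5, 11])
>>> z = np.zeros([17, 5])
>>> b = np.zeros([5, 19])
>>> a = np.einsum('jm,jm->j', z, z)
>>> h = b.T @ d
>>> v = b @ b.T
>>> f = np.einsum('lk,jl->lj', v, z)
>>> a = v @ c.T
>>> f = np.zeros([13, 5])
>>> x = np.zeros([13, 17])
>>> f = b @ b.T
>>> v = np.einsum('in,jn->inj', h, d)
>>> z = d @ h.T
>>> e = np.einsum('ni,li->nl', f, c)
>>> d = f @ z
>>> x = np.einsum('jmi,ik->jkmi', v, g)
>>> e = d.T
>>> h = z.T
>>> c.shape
(29, 5)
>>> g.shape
(5, 29)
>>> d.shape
(5, 19)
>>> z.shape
(5, 19)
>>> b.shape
(5, 19)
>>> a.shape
(5, 29)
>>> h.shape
(19, 5)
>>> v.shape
(19, 11, 5)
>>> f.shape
(5, 5)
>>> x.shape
(19, 29, 11, 5)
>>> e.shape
(19, 5)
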